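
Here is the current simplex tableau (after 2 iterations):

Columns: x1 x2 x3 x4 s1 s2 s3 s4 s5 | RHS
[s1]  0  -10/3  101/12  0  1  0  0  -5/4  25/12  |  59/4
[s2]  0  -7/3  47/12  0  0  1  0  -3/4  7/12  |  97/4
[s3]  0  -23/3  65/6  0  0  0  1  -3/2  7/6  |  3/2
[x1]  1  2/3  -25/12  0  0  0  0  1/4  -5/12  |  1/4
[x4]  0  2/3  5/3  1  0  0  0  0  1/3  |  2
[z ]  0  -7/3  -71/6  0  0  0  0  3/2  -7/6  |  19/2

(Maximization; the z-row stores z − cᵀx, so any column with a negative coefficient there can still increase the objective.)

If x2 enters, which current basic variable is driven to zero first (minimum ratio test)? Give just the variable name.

x1

Ratios: row 1 (s1): entry -10/3 ≤ 0, skip; row 2 (s2): entry -7/3 ≤ 0, skip; row 3 (s3): entry -23/3 ≤ 0, skip; row 4 (x1): (1/4)/(2/3) = 3/8; row 5 (x4): 2/(2/3) = 3.
Minimum ratio 3/8 is in the x1 row, so x1 leaves.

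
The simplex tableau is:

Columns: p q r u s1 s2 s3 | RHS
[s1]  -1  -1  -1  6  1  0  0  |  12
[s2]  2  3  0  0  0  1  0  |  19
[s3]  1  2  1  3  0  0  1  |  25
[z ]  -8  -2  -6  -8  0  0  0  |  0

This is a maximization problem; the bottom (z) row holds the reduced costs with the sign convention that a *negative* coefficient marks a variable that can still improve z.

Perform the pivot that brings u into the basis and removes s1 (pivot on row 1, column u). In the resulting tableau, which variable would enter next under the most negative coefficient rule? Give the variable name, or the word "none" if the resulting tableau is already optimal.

p

Pivot element 6. New z-row = old z-row − (-8)·(row 1/6).
Updated z-row coefficients: p: -28/3, q: -10/3, r: -22/3, u: 0, s1: 4/3, s2: 0, s3: 0.
The most negative is -28/3 in column p, so p would enter next.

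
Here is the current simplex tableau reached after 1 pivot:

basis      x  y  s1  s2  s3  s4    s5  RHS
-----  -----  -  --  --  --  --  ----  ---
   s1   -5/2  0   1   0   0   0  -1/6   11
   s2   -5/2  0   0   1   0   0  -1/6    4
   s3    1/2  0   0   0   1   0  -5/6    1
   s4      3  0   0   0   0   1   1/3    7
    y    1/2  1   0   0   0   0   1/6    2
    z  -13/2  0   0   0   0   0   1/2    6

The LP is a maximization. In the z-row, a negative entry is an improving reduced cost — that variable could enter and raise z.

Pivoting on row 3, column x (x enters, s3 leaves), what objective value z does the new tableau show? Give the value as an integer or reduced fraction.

Minimum ratio for x: 1/(1/2) = 2.
z changes by −(z-row coeff of x)·ratio = −(-13/2)·2 = 13.
New z = 6 + 13 = 19.

19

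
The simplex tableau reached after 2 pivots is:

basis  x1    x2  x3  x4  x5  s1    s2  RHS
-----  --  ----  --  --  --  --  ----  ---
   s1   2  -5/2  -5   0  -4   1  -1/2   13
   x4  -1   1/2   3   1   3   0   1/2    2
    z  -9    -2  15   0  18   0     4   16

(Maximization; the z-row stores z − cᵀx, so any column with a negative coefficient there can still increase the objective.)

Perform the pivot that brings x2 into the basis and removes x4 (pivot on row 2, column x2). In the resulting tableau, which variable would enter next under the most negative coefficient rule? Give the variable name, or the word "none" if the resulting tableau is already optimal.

x1

Pivot element 1/2. New z-row = old z-row − (-2)·(row 2/(1/2)).
Updated z-row coefficients: x1: -13, x2: 0, x3: 27, x4: 4, x5: 30, s1: 0, s2: 6.
The most negative is -13 in column x1, so x1 would enter next.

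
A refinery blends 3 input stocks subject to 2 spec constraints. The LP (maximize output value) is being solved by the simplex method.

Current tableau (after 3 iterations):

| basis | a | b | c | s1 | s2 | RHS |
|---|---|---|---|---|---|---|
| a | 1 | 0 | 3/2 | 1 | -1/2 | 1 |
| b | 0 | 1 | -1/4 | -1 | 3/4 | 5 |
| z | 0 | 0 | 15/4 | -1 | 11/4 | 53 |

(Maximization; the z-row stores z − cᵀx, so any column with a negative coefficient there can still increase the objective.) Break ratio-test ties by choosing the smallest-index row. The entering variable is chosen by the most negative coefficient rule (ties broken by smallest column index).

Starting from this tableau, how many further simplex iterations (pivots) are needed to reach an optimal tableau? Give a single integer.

pivot: s1 in, a out → z = 54
No improving column remains; optimal.

1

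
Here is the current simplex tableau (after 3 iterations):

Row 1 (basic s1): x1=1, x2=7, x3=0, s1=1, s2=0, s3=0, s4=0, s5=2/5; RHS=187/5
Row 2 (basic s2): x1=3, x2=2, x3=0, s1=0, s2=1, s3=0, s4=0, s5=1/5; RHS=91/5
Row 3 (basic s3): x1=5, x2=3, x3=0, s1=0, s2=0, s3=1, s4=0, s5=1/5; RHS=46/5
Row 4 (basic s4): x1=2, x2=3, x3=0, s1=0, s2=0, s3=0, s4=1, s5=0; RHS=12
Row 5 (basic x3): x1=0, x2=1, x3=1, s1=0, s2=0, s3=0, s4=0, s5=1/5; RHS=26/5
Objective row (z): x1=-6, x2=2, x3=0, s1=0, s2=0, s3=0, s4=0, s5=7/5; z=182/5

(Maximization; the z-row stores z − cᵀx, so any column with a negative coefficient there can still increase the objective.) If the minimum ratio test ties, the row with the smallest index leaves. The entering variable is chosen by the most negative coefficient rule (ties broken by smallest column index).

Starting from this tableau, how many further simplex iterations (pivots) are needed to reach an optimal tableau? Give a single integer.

pivot: x1 in, s3 out → z = 1186/25
No improving column remains; optimal.

1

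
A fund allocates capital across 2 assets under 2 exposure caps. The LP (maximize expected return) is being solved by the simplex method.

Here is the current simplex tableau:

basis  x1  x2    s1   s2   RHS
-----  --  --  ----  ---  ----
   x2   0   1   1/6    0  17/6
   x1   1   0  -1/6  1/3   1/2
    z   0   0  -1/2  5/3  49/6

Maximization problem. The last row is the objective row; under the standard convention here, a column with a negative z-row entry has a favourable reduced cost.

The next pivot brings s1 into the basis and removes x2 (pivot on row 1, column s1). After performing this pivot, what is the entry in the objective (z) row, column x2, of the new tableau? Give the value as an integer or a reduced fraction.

Pivot element is row 1, column s1: 1/6.
Normalize row 1: new (row 1, x2) = 1/(1/6) = 6.
z-row ← z-row − (-1/2)·(new row 1): 0 − (-1/2)·6 = 3.

3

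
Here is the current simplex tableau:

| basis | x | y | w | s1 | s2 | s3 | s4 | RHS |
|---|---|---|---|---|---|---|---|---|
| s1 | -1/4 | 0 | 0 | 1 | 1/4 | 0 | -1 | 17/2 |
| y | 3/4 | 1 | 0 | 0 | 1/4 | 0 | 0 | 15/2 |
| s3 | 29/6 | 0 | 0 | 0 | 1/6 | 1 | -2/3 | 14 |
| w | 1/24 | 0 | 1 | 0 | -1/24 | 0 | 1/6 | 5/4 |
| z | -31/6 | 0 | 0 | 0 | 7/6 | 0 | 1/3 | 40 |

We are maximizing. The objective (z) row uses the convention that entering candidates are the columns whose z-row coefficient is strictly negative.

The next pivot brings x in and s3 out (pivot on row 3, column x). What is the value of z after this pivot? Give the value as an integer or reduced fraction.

Minimum ratio for x: 14/(29/6) = 84/29.
z changes by −(z-row coeff of x)·ratio = −(-31/6)·(84/29) = 434/29.
New z = 40 + (434/29) = 1594/29.

1594/29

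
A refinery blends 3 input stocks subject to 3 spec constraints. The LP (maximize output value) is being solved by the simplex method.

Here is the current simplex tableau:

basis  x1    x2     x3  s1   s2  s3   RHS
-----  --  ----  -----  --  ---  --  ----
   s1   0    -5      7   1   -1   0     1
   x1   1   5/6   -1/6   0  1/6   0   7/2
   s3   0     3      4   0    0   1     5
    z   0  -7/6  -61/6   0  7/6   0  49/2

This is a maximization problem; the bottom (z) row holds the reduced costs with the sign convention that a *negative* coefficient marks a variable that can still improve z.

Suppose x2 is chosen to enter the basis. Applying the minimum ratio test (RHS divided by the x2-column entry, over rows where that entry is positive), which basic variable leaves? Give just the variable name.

s3

Ratios: row 1 (s1): entry -5 ≤ 0, skip; row 2 (x1): (7/2)/(5/6) = 21/5; row 3 (s3): 5/3 = 5/3.
Minimum ratio 5/3 is in the s3 row, so s3 leaves.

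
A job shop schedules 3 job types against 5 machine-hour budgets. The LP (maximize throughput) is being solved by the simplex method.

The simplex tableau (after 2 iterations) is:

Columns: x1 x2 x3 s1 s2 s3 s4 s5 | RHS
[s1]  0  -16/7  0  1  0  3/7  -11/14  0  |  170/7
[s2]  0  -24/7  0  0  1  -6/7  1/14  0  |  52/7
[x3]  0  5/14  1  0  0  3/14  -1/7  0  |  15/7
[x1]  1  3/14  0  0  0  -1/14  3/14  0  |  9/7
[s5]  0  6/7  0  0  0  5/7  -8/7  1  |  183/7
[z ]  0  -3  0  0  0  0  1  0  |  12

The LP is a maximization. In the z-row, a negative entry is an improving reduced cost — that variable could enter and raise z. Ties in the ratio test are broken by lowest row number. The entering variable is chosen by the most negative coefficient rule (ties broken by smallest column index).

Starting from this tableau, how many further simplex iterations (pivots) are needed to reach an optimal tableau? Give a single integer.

pivot: x2 in, x3 out → z = 30
pivot: s4 in, x1 out → z = 30
No improving column remains; optimal.

2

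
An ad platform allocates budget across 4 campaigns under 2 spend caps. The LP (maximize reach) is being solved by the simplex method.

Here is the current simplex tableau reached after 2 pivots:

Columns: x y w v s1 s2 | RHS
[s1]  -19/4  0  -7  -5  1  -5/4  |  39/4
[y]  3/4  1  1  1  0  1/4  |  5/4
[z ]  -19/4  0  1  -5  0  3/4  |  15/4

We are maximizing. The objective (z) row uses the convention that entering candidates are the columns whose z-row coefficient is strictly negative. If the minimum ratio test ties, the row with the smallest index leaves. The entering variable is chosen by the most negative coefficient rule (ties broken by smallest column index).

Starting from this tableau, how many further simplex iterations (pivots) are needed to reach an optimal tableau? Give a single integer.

pivot: v in, y out → z = 10
pivot: x in, v out → z = 35/3
No improving column remains; optimal.

2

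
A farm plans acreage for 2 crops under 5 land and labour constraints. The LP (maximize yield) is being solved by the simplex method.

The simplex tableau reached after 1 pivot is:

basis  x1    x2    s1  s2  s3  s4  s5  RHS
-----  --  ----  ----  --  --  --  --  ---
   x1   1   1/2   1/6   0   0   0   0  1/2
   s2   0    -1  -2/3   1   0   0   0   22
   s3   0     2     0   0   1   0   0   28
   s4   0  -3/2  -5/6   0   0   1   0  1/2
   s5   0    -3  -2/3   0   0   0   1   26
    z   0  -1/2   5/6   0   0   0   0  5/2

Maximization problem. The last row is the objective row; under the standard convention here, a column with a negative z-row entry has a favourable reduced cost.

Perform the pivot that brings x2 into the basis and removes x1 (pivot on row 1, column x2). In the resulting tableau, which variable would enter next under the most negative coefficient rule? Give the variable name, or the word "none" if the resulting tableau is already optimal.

Pivot element 1/2. New z-row = old z-row − (-1/2)·(row 1/(1/2)).
Updated z-row coefficients: x1: 1, x2: 0, s1: 1, s2: 0, s3: 0, s4: 0, s5: 0.
No coefficient is strictly negative; the tableau after this pivot is optimal.

none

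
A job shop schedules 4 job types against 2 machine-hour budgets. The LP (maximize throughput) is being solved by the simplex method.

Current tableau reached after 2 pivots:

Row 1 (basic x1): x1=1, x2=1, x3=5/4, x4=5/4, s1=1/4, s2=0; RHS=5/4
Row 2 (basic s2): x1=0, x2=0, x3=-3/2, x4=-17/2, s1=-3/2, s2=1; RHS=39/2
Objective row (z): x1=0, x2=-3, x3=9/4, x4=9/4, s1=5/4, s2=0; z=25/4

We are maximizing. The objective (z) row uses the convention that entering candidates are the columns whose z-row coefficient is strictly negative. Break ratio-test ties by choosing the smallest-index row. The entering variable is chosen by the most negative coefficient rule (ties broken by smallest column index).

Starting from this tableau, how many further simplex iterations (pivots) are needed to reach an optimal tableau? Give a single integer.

1

pivot: x2 in, x1 out → z = 10
No improving column remains; optimal.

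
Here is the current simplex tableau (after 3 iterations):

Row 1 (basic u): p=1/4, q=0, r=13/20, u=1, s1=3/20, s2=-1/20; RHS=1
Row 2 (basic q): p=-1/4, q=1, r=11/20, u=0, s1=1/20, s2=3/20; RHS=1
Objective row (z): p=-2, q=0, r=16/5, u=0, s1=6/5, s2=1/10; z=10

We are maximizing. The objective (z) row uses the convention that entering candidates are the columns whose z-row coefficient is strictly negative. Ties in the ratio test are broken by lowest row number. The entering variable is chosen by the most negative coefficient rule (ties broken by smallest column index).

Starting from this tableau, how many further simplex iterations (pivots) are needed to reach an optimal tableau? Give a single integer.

pivot: p in, u out → z = 18
pivot: s2 in, q out → z = 24
No improving column remains; optimal.

2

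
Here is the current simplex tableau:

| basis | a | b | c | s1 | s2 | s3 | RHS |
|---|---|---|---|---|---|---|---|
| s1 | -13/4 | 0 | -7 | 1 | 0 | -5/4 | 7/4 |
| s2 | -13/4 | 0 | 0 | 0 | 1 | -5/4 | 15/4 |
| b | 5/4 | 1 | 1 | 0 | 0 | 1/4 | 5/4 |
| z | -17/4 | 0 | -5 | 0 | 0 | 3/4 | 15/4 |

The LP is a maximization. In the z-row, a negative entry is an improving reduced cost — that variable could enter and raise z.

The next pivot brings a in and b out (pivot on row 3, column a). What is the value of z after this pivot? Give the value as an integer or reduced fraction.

8

Minimum ratio for a: (5/4)/(5/4) = 1.
z changes by −(z-row coeff of a)·ratio = −(-17/4)·1 = 17/4.
New z = 15/4 + (17/4) = 8.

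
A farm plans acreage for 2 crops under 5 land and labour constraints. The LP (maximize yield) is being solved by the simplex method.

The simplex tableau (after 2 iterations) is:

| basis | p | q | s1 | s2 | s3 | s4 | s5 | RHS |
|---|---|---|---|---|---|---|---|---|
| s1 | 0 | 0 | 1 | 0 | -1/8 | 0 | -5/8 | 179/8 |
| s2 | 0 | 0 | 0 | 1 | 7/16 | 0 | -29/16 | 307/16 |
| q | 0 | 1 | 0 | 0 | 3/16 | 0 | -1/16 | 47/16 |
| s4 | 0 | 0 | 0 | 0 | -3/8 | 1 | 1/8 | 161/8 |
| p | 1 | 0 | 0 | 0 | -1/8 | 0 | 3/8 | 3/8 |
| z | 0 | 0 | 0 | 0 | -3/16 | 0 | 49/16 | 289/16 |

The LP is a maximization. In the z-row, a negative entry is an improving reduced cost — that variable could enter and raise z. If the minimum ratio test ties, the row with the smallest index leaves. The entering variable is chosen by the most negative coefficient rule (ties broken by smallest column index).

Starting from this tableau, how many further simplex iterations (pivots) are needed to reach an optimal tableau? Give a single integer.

1

pivot: s3 in, q out → z = 21
No improving column remains; optimal.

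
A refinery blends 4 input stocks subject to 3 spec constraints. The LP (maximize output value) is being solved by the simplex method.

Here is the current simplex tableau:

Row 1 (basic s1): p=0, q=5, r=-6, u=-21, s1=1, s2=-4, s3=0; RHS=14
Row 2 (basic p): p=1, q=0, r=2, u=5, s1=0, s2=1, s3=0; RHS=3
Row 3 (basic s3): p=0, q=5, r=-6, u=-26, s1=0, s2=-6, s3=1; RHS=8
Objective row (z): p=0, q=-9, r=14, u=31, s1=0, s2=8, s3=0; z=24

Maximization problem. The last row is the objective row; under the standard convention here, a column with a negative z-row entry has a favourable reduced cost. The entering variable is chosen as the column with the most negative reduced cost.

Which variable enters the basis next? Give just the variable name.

Objective-row coefficients: p: 0, q: -9, r: 14, u: 31, s1: 0, s2: 8, s3: 0.
The most negative is -9 in column q, so q enters.

q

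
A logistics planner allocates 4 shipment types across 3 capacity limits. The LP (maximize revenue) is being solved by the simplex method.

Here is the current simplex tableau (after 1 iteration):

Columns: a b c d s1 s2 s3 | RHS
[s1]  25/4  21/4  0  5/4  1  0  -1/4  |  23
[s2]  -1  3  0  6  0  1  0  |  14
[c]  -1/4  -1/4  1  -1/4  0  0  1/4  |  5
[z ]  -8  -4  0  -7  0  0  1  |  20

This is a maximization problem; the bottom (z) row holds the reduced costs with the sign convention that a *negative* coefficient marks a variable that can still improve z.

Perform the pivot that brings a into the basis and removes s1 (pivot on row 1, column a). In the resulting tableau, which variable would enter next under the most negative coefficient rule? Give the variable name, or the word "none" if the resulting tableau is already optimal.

Pivot element 25/4. New z-row = old z-row − (-8)·(row 1/(25/4)).
Updated z-row coefficients: a: 0, b: 68/25, c: 0, d: -27/5, s1: 32/25, s2: 0, s3: 17/25.
The most negative is -27/5 in column d, so d would enter next.

d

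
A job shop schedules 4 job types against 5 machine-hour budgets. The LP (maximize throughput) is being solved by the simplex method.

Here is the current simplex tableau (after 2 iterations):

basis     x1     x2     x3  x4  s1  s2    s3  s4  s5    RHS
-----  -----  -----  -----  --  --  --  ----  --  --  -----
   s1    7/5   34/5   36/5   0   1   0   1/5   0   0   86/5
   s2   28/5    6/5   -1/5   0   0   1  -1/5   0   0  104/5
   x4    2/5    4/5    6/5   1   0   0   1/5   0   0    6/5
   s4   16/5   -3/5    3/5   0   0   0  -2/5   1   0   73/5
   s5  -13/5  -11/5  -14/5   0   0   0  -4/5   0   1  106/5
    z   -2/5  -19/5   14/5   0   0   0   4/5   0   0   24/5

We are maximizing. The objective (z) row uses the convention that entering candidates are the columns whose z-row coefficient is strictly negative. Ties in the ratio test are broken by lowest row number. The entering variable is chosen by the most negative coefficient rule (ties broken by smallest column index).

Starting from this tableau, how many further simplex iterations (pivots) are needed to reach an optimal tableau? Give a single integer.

1

pivot: x2 in, x4 out → z = 21/2
No improving column remains; optimal.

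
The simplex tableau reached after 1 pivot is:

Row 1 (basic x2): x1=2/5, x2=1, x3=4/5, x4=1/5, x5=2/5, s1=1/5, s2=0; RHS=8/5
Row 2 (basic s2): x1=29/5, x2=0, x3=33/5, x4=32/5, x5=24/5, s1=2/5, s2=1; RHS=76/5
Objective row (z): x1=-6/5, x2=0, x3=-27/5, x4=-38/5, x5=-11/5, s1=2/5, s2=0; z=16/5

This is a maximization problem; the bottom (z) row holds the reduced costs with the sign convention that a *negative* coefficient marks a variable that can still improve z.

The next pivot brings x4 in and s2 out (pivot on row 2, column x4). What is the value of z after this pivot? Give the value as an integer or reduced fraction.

Minimum ratio for x4: (76/5)/(32/5) = 19/8.
z changes by −(z-row coeff of x4)·ratio = −(-38/5)·(19/8) = 361/20.
New z = 16/5 + (361/20) = 85/4.

85/4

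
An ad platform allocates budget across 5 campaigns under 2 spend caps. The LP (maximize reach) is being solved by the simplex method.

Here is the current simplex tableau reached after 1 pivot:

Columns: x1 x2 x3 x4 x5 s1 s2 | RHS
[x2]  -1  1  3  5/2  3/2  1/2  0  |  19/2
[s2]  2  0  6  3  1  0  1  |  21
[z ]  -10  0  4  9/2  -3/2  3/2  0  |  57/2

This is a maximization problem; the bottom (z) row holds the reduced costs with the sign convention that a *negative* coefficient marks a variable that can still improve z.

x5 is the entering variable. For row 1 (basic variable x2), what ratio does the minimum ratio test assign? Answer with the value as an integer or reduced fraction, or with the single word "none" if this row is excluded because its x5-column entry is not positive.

19/3

Ratio = RHS / (x5 entry) = (19/2) / (3/2) = 19/3.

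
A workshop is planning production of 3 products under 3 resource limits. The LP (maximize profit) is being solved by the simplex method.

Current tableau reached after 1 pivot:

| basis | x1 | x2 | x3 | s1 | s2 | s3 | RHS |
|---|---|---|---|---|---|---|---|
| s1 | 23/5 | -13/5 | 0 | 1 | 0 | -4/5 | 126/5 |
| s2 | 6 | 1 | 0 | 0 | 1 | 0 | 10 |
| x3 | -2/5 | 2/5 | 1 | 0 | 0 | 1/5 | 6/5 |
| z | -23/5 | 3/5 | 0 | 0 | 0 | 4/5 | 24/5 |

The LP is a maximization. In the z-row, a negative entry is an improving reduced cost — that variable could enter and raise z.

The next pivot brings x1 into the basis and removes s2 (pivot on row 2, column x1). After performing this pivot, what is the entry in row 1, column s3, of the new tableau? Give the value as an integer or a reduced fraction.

-4/5

Pivot element is row 2, column x1: 6.
Normalize row 2: new (row 2, s3) = 0/6 = 0.
row 1 ← row 1 − (23/5)·(new row 2): -4/5 − (23/5)·0 = -4/5.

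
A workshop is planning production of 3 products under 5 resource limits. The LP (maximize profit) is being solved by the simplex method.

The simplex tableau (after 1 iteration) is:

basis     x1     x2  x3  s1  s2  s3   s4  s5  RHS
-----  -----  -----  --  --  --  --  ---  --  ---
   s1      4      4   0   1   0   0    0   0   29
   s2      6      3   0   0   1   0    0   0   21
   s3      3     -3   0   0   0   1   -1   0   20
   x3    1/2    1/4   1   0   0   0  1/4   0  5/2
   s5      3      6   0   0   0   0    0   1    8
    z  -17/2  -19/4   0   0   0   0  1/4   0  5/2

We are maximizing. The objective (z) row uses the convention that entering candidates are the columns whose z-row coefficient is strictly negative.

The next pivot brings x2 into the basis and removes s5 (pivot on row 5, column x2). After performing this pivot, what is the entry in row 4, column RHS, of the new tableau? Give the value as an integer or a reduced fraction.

Pivot element is row 5, column x2: 6.
Normalize row 5: new (row 5, RHS) = 8/6 = 4/3.
row 4 ← row 4 − (1/4)·(new row 5): 5/2 − (1/4)·(4/3) = 13/6.

13/6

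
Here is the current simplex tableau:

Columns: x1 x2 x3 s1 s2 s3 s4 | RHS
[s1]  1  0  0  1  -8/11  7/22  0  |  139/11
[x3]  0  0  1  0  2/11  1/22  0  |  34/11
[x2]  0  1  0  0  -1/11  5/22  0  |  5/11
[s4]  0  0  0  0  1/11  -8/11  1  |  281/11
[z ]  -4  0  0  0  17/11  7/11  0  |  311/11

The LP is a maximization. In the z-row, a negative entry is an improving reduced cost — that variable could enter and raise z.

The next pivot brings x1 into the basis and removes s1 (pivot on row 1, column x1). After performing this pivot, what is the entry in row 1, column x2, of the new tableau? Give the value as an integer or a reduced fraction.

0

Pivot element is row 1, column x1: 1.
Normalize row 1: new (row 1, x2) = 0/1 = 0.
Row 1 is the pivot row, so the entry is 0.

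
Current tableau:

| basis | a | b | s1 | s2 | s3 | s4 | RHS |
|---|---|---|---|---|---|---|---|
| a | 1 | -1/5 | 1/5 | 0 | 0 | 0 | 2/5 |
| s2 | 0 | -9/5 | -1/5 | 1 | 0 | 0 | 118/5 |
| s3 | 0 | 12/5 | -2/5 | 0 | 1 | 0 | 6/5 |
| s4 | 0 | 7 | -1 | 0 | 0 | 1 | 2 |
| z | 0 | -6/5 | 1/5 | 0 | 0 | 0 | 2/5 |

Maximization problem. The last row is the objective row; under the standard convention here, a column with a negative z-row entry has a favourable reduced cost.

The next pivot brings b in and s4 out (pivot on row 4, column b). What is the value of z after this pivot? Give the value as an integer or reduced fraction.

Minimum ratio for b: 2/7 = 2/7.
z changes by −(z-row coeff of b)·ratio = −(-6/5)·(2/7) = 12/35.
New z = 2/5 + (12/35) = 26/35.

26/35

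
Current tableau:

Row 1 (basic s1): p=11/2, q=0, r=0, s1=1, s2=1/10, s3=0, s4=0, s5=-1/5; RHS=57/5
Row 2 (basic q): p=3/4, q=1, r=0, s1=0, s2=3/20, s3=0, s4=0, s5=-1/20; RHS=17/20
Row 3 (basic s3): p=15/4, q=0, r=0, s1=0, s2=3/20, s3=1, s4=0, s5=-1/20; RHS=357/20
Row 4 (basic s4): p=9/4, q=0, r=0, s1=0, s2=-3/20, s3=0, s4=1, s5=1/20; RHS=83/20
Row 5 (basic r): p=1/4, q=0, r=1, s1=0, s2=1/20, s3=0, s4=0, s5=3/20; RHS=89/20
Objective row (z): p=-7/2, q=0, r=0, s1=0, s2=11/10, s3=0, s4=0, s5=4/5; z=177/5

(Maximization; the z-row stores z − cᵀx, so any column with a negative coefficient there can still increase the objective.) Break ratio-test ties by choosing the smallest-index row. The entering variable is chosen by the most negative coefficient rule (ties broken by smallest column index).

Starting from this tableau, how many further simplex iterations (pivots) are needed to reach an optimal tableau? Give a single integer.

1

pivot: p in, q out → z = 1181/30
No improving column remains; optimal.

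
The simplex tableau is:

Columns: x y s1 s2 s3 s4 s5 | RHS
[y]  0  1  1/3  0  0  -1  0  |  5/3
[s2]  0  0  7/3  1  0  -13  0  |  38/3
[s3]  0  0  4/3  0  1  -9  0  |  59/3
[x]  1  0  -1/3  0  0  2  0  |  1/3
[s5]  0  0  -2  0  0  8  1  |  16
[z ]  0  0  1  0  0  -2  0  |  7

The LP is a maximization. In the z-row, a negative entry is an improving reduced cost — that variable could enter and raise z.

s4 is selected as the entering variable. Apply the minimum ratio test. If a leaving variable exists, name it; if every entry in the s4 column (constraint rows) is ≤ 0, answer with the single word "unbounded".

x

Ratios: row 1 (y): entry -1 ≤ 0, skip; row 2 (s2): entry -13 ≤ 0, skip; row 3 (s3): entry -9 ≤ 0, skip; row 4 (x): (1/3)/2 = 1/6; row 5 (s5): 16/8 = 2.
Minimum ratio is in the x row, so x leaves.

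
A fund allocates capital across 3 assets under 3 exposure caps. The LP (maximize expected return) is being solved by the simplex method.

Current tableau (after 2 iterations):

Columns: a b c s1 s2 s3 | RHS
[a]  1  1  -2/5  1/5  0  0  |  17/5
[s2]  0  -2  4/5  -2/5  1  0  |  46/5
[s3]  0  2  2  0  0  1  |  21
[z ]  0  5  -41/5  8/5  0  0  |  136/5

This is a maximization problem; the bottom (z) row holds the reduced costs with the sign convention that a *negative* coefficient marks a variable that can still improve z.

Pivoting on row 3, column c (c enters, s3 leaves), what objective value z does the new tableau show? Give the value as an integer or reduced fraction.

1133/10

Minimum ratio for c: 21/2 = 21/2.
z changes by −(z-row coeff of c)·ratio = −(-41/5)·(21/2) = 861/10.
New z = 136/5 + (861/10) = 1133/10.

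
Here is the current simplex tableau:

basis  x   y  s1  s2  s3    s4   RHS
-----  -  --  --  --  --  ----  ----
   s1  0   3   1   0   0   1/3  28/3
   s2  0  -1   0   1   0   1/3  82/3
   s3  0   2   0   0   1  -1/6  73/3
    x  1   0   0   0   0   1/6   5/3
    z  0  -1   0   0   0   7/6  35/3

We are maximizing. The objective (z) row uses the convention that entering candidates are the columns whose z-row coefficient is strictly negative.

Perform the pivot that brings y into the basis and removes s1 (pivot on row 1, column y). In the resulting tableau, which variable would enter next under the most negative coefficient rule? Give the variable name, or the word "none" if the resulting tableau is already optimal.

Pivot element 3. New z-row = old z-row − (-1)·(row 1/3).
Updated z-row coefficients: x: 0, y: 0, s1: 1/3, s2: 0, s3: 0, s4: 23/18.
No coefficient is strictly negative; the tableau after this pivot is optimal.

none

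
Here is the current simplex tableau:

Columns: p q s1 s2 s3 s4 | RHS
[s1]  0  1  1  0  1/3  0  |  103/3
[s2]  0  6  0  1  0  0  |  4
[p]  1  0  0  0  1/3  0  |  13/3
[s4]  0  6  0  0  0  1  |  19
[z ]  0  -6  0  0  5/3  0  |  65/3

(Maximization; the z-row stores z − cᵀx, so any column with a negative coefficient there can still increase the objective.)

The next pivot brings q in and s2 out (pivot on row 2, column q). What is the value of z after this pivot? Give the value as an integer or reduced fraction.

77/3

Minimum ratio for q: 4/6 = 2/3.
z changes by −(z-row coeff of q)·ratio = −(-6)·(2/3) = 4.
New z = 65/3 + 4 = 77/3.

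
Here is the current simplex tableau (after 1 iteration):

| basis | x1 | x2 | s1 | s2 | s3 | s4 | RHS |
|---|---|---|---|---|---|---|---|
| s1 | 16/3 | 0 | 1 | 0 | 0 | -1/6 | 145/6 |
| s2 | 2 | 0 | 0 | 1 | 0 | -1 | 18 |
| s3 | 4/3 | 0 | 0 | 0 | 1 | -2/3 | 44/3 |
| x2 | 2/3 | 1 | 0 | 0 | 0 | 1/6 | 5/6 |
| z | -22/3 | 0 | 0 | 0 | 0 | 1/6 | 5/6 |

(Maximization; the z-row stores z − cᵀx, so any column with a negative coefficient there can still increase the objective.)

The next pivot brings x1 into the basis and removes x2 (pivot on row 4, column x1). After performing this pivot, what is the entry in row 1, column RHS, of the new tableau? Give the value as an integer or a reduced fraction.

Pivot element is row 4, column x1: 2/3.
Normalize row 4: new (row 4, RHS) = (5/6)/(2/3) = 5/4.
row 1 ← row 1 − (16/3)·(new row 4): 145/6 − (16/3)·(5/4) = 35/2.

35/2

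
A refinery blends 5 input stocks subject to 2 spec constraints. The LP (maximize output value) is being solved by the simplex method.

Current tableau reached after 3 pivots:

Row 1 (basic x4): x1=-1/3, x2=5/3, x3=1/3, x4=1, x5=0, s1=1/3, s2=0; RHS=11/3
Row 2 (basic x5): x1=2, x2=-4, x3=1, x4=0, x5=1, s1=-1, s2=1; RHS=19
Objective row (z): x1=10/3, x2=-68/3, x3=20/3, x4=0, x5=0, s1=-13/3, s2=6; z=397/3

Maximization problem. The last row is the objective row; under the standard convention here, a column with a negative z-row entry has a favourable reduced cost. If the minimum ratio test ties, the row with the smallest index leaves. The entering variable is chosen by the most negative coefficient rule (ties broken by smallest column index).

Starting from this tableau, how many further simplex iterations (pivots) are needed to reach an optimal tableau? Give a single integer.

pivot: x2 in, x4 out → z = 911/5
pivot: x1 in, x5 out → z = 210
No improving column remains; optimal.

2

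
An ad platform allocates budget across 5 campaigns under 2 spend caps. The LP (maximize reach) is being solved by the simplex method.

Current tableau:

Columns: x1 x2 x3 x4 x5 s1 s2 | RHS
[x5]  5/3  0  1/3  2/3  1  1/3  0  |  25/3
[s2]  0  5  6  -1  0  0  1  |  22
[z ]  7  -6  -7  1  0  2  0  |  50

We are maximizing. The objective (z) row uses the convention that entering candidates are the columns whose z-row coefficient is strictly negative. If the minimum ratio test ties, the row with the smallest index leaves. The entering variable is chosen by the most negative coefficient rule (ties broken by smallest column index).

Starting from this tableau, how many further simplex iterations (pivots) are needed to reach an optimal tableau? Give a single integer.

3

pivot: x3 in, s2 out → z = 227/3
pivot: x2 in, x3 out → z = 382/5
pivot: x4 in, x5 out → z = 789/10
No improving column remains; optimal.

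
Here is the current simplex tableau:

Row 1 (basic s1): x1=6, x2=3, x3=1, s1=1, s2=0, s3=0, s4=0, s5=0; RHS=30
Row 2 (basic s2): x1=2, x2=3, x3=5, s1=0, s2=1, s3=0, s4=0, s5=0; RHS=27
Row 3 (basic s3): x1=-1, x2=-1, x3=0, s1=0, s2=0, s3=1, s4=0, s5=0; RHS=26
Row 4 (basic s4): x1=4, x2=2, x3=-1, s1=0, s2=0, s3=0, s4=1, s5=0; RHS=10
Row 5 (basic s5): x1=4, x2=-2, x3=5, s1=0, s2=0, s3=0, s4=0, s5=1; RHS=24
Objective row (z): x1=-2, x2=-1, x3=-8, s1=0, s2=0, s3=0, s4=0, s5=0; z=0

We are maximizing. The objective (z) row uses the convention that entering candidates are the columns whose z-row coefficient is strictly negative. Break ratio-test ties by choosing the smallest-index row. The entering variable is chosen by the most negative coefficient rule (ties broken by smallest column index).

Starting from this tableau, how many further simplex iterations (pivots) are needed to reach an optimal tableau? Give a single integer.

2

pivot: x3 in, s5 out → z = 192/5
pivot: x2 in, s2 out → z = 1023/25
No improving column remains; optimal.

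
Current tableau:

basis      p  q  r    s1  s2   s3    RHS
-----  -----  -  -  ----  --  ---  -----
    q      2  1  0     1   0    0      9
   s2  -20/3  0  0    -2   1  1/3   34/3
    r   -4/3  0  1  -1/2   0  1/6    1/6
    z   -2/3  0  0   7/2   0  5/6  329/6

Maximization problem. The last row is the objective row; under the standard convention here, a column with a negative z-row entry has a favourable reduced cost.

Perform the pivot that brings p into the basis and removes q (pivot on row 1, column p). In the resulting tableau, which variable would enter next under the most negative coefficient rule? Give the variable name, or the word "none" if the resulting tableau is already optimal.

none

Pivot element 2. New z-row = old z-row − (-2/3)·(row 1/2).
Updated z-row coefficients: p: 0, q: 1/3, r: 0, s1: 23/6, s2: 0, s3: 5/6.
No coefficient is strictly negative; the tableau after this pivot is optimal.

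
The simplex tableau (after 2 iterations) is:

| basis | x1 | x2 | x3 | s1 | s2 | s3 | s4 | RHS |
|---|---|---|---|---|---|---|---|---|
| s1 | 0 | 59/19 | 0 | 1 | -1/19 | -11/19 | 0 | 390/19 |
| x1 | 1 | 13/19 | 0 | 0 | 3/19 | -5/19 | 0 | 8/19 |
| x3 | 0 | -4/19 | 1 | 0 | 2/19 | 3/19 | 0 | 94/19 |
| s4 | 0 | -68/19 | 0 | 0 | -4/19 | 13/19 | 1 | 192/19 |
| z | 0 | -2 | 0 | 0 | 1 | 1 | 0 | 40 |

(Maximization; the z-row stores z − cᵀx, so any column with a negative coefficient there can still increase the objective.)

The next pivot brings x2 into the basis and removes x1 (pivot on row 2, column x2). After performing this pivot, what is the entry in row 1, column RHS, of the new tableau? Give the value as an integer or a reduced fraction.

Pivot element is row 2, column x2: 13/19.
Normalize row 2: new (row 2, RHS) = (8/19)/(13/19) = 8/13.
row 1 ← row 1 − (59/19)·(new row 2): 390/19 − (59/19)·(8/13) = 242/13.

242/13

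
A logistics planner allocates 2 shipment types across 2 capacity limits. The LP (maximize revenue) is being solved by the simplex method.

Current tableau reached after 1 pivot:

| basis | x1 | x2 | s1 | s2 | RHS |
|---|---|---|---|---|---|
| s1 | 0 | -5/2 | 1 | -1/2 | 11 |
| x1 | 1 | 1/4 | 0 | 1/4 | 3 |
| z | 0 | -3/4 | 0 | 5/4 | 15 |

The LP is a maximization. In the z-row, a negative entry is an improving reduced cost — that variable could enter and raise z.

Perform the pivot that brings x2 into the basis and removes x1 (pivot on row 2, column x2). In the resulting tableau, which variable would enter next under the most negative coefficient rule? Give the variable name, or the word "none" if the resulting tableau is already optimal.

Pivot element 1/4. New z-row = old z-row − (-3/4)·(row 2/(1/4)).
Updated z-row coefficients: x1: 3, x2: 0, s1: 0, s2: 2.
No coefficient is strictly negative; the tableau after this pivot is optimal.

none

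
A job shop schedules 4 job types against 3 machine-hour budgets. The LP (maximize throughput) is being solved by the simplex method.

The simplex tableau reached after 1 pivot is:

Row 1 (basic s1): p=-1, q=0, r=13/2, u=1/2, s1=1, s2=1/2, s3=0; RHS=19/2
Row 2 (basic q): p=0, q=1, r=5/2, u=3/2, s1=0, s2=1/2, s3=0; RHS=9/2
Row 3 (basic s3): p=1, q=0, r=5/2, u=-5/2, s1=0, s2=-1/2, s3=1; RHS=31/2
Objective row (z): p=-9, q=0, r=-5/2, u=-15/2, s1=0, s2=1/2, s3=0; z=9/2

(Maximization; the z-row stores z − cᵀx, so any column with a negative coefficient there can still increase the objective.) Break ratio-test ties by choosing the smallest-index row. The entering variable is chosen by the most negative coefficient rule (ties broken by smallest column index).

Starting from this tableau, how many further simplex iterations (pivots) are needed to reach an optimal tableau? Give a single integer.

pivot: p in, s3 out → z = 144
pivot: u in, q out → z = 234
No improving column remains; optimal.

2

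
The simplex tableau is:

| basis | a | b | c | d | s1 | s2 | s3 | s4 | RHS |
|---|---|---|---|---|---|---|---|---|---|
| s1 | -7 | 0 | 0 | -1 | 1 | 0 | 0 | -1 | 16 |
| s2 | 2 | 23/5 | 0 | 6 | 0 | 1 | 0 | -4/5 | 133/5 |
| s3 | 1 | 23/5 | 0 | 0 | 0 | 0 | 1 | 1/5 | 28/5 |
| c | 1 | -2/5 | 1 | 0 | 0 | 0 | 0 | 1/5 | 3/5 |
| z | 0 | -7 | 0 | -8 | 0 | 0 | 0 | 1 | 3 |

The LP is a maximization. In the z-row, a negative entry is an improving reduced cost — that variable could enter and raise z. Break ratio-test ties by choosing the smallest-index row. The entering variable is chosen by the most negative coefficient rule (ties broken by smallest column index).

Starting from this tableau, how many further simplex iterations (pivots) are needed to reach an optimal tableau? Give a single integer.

3

pivot: d in, s2 out → z = 577/15
pivot: b in, s3 out → z = 909/23
pivot: s4 in, c out → z = 119/3
No improving column remains; optimal.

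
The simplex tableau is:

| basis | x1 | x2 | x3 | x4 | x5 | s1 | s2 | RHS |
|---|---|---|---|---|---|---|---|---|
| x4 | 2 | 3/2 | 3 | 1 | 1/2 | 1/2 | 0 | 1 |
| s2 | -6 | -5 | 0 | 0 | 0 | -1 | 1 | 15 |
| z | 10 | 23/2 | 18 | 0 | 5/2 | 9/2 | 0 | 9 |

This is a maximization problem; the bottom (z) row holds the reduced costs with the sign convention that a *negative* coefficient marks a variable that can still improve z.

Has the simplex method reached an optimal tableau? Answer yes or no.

No objective-row coefficient is strictly negative, so no entering variable exists; the tableau is optimal.

yes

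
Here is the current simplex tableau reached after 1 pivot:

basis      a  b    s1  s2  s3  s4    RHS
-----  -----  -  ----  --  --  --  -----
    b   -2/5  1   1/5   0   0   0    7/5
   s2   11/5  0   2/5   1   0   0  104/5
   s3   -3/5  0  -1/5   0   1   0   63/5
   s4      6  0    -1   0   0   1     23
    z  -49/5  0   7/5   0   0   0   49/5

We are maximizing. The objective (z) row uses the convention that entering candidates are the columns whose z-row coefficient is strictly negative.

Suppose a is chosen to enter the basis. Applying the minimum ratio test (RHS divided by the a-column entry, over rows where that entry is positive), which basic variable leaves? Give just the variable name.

Ratios: row 1 (b): entry -2/5 ≤ 0, skip; row 2 (s2): (104/5)/(11/5) = 104/11; row 3 (s3): entry -3/5 ≤ 0, skip; row 4 (s4): 23/6 = 23/6.
Minimum ratio 23/6 is in the s4 row, so s4 leaves.

s4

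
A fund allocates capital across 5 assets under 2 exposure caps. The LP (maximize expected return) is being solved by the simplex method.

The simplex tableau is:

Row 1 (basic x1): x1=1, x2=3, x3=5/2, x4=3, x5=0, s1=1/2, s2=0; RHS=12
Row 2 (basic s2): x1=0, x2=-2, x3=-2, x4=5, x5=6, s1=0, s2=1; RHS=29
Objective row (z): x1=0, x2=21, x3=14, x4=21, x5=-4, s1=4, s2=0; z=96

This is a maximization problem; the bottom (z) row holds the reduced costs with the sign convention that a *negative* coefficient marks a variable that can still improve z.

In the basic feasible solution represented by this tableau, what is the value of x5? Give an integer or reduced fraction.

x5 is nonbasic (not in the basis column), so its value in the current BFS is 0.

0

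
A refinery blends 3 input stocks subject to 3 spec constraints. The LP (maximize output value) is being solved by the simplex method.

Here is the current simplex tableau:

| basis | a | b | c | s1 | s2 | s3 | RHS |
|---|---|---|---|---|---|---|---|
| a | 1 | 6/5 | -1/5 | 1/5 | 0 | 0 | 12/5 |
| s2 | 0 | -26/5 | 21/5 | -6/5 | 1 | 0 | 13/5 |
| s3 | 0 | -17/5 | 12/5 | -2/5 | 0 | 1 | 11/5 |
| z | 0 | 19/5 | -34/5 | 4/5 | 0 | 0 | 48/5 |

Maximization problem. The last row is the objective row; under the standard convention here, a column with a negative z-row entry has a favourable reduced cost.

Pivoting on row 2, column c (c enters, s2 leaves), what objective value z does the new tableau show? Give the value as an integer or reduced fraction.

290/21

Minimum ratio for c: (13/5)/(21/5) = 13/21.
z changes by −(z-row coeff of c)·ratio = −(-34/5)·(13/21) = 442/105.
New z = 48/5 + (442/105) = 290/21.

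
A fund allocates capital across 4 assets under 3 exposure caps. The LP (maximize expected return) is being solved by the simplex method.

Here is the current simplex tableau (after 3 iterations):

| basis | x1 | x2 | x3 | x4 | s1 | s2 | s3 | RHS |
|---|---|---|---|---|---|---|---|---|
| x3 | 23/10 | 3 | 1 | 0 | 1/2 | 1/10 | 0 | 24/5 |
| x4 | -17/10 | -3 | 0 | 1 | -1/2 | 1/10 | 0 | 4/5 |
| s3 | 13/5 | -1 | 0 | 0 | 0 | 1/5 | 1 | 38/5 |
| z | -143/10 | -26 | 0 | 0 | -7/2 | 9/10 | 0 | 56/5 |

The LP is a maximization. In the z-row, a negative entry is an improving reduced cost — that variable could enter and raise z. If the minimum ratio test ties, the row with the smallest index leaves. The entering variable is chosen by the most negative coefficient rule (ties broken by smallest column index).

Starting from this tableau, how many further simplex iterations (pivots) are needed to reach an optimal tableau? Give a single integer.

pivot: x2 in, x3 out → z = 264/5
No improving column remains; optimal.

1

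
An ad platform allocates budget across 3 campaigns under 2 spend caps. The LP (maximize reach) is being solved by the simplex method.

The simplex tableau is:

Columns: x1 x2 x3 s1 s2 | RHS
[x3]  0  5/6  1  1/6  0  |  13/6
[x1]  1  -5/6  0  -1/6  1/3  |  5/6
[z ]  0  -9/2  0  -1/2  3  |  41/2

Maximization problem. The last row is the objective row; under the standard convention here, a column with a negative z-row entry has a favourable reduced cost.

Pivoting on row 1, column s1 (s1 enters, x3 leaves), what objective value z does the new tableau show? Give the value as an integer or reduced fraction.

Minimum ratio for s1: (13/6)/(1/6) = 13.
z changes by −(z-row coeff of s1)·ratio = −(-1/2)·13 = 13/2.
New z = 41/2 + (13/2) = 27.

27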